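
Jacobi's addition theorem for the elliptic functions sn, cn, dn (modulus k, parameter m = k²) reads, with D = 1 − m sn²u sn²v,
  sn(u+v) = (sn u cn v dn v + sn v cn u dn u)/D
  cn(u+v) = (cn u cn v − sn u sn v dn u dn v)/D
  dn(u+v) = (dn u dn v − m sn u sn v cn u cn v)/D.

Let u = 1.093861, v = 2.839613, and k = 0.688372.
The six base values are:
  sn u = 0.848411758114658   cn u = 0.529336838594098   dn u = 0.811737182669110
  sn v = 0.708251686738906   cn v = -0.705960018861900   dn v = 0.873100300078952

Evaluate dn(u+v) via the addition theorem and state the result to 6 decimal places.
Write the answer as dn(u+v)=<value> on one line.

dn(u+v)=0.983381

m = k² = 0.473856010384
D = 1 − m·sn²u·sn²v = 0.828905918724388
dn(u+v) = (dn u·dn v − m·sn u·sn v·cn u·cn v)/D = 0.8151307431138853/0.828905918724388 = 0.9833814968631162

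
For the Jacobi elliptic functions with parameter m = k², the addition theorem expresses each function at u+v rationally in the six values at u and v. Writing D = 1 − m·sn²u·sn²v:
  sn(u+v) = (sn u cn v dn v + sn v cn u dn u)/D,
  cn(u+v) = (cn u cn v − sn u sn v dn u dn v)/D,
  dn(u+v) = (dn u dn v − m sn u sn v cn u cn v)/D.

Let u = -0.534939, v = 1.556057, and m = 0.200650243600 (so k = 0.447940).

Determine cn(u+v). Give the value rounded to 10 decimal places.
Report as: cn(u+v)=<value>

sn u = -0.5056330583494116, cn u = 0.8627486368022963, dn u = 0.9740127297256433
sn v = 0.9956858709858711, cn v = 0.09278817984585816, dn v = 0.8950292084793874
m = k² = 0.2006502436
D = 1 − m·sn²u·sn²v = 0.9491424656561334
cn(u+v) = (cn u·cn v − sn u·sn v·dn u·dn v)/D = 0.5189468780211145/0.9491424656561334 = 0.5467534082592874

cn(u+v)=0.5467534083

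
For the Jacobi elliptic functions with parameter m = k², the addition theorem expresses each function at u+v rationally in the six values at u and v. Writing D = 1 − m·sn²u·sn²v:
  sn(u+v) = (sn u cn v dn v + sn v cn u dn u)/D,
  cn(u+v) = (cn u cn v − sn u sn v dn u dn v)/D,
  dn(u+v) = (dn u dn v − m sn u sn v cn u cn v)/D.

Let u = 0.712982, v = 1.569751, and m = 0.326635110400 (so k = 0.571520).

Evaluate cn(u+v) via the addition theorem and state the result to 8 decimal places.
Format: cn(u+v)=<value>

cn(u+v)=-0.44484684

sn u = 0.640578734054728, cn u = 0.7678924960414981, dn u = 0.9305741156705732
sn v = 0.9913636059784754, cn v = 0.1311419106973593, dn v = 0.8240038991399456
m = k² = 0.3266351104
D = 1 − m·sn²u·sn²v = 0.8682732908203625
cn(u+v) = (cn u·cn v − sn u·sn v·dn u·dn v)/D = -0.3862486280811981/0.8682732908203625 = -0.4448468381611306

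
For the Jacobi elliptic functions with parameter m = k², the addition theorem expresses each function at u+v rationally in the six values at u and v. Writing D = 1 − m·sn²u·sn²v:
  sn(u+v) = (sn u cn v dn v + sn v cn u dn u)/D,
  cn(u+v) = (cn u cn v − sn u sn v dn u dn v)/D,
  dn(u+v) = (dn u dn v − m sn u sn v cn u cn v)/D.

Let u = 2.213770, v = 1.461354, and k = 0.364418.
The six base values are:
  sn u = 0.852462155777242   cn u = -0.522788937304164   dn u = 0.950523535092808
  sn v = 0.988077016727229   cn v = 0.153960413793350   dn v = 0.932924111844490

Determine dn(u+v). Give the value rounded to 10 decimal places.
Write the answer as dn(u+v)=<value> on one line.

m = k² = 0.132800478724
D = 1 − m·sn²u·sn²v = 0.9057825270732592
dn(u+v) = (dn u·dn v − m·sn u·sn v·cn u·cn v)/D = 0.8957696099017966/0.9057825270732592 = 0.9889455615755626

dn(u+v)=0.9889455616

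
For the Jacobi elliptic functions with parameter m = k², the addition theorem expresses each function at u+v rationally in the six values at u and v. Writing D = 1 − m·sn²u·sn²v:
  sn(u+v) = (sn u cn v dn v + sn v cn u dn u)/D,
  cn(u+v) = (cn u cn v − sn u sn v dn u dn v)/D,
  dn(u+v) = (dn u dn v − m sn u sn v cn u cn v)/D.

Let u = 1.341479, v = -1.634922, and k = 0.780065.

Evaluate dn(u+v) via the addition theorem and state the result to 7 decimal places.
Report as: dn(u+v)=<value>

dn(u+v)=0.9746451

sn u = 0.9206963911914697, cn u = 0.3902795859982997, dn u = 0.6958336059229704
sn v = -0.9790948203003713, cn v = 0.2034043580186612, dn v = 0.6455031579460916
m = k² = 0.608501404225
D = 1 − m·sn²u·sn²v = 0.5055254173503868
dn(u+v) = (dn u·dn v − m·sn u·sn v·cn u·cn v)/D = 0.4927078474842821/0.5055254173503868 = 0.9746450535894208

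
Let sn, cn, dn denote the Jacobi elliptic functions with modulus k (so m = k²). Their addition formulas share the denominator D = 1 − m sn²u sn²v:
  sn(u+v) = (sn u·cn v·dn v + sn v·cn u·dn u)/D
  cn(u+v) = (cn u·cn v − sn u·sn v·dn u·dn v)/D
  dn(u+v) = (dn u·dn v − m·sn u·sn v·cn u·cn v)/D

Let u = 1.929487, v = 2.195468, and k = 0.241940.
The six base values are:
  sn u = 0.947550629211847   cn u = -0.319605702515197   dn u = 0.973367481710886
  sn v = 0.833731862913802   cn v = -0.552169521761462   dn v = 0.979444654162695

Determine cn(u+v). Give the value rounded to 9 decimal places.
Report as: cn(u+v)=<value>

cn(u+v)=-0.598546625

m = k² = 0.0585349636
D = 1 − m·sn²u·sn²v = 0.9634680377681048
cn(u+v) = (cn u·cn v − sn u·sn v·dn u·dn v)/D = -0.576680541843065/0.9634680377681048 = -0.5985466245242119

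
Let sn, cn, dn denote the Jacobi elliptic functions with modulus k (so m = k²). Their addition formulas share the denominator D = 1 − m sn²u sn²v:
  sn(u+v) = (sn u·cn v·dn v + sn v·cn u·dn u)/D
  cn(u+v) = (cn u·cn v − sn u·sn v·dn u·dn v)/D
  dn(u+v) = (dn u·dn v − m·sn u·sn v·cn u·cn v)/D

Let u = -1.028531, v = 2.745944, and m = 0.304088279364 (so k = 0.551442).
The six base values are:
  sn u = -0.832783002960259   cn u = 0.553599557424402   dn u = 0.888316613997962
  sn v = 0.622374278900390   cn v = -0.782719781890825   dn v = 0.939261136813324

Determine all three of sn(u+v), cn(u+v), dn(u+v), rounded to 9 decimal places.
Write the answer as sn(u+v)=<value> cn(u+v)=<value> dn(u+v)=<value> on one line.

sn(u+v)=0.999999560 cn(u+v)=-0.000938252 dn(u+v)=0.834213395

m = k² = 0.304088279364
D = 1 − m·sn²u·sn²v = 0.9183104208290024
sn(u+v) = (sn u·cn v·dn v + sn v·cn u·dn u)/D = 0.9183100166265306/0.9183104208290024 = 0.9999995598411358
cn(u+v) = (cn u·cn v − sn u·sn v·dn u·dn v)/D = -0.0008616069409301819/0.9183104208290024 = -0.0009382523832762003
dn(u+v) = (dn u·dn v − m·sn u·sn v·cn u·cn v)/D = 0.7660668537866637/0.9183104208290024 = 0.8342133949597336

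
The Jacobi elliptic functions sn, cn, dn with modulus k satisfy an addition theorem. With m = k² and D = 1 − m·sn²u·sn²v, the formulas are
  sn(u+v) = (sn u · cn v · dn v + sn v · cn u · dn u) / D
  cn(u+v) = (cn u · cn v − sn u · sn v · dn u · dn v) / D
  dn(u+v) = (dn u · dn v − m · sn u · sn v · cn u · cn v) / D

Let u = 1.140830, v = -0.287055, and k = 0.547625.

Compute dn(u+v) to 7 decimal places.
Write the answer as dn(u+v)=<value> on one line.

dn(u+v)=0.9151950

sn u = 0.8837481744624187, cn u = 0.4679627807148154, dn u = 0.8750886855456946
sn v = -0.2820147151270415, cn v = 0.9594100793986968, dn v = 0.9880024336545766
m = k² = 0.299893140625
D = 1 − m·sn²u·sn²v = 0.9813719613083505
dn(u+v) = (dn u·dn v − m·sn u·sn v·cn u·cn v)/D = 0.8981466964064492/0.9813719613083505 = 0.9151949839784025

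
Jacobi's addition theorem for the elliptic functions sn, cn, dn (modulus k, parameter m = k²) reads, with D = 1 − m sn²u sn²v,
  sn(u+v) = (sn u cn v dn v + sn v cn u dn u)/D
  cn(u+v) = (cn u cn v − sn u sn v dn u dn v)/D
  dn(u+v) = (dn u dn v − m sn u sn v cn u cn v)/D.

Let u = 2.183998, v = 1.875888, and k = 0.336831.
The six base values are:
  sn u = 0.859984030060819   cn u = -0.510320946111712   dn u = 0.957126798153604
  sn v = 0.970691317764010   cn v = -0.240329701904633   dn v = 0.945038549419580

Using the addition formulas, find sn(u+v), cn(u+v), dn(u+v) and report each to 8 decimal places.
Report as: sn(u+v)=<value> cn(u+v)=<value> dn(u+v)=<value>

m = k² = 0.113455122561
D = 1 − m·sn²u·sn²v = 0.9209381135662505
sn(u+v) = (sn u·cn v·dn v + sn v·cn u·dn u)/D = -0.669446555279585/0.9209381135662505 = -0.7269180691058741
cn(u+v) = (cn u·cn v − sn u·sn v·dn u·dn v)/D = -0.6324304852260536/0.9209381135662505 = -0.6867241955890207
dn(u+v) = (dn u·dn v − m·sn u·sn v·cn u·cn v)/D = 0.8929059916226408/0.9209381135662505 = 0.9695613401914079

sn(u+v)=-0.72691807 cn(u+v)=-0.68672420 dn(u+v)=0.96956134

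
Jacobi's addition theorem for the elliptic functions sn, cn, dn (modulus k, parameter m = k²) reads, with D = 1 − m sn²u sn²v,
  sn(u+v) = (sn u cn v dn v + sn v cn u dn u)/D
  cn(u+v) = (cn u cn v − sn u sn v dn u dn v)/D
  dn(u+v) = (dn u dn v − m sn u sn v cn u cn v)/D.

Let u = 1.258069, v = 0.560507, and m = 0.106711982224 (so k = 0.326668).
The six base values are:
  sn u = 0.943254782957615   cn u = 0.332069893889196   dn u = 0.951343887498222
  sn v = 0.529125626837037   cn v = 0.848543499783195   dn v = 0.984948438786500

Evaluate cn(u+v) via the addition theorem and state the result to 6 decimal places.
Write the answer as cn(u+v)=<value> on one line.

cn(u+v)=-0.190970

m = k² = 0.106711982224
D = 1 − m·sn²u·sn²v = 0.9734179291468546
cn(u+v) = (cn u·cn v − sn u·sn v·dn u·dn v)/D = -0.1858935270012691/0.9734179291468546 = -0.1909699024798056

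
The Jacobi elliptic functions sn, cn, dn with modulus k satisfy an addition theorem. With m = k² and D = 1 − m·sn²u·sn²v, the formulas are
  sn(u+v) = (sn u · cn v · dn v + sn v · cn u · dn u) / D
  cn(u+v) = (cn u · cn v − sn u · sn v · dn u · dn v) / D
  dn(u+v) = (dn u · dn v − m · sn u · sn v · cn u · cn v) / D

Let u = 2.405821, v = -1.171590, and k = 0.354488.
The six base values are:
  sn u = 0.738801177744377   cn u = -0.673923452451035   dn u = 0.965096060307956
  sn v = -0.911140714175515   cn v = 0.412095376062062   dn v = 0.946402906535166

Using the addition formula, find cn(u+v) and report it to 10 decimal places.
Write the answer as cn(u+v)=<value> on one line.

m = k² = 0.125661742144
D = 1 − m·sn²u·sn²v = 0.9430584688016366
cn(u+v) = (cn u·cn v − sn u·sn v·dn u·dn v)/D = 0.337115760082591/0.9430584688016366 = 0.3574706884409519

cn(u+v)=0.3574706884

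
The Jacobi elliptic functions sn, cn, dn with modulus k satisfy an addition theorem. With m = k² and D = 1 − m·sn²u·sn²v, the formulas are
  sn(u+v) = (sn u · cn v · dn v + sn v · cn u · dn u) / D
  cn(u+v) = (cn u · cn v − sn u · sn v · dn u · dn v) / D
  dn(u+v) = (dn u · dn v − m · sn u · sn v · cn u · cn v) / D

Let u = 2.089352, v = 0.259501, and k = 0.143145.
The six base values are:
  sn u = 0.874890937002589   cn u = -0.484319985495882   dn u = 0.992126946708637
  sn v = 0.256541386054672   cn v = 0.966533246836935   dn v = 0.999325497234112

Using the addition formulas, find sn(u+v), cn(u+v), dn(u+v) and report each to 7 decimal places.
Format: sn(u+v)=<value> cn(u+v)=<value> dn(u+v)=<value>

m = k² = 0.020490491025
D = 1 − m·sn²u·sn²v = 0.9989677733325299
sn(u+v) = (sn u·cn v·dn v + sn v·cn u·dn u)/D = 0.721770902590872/0.9989677733325299 = 0.7225167036000205
cn(u+v) = (cn u·cn v − sn u·sn v·dn u·dn v)/D = -0.6906398311204697/0.9989677733325299 = -0.691353464603281
dn(u+v) = (dn u·dn v − m·sn u·sn v·cn u·cn v)/D = 0.9936106000611096/0.9989677733325299 = 0.9946372911975439

sn(u+v)=0.7225167 cn(u+v)=-0.6913535 dn(u+v)=0.9946373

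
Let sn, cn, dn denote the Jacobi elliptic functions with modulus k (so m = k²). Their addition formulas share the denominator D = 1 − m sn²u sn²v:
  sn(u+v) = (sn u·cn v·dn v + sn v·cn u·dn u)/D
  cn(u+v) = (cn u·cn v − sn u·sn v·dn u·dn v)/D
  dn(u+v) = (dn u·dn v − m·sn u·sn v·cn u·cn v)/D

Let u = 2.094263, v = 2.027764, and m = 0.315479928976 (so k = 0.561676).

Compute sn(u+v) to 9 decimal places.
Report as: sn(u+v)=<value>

sn u = 0.9525441420849443, cn u = -0.3044004884681649, dn u = 0.8448386432645436
sn v = 0.9680858301506963, cn v = -0.2506188848858705, dn v = 0.8392468708905438
m = k² = 0.315479928976
D = 1 − m·sn²u·sn²v = 0.7317314991464738
sn(u+v) = (sn u·cn v·dn v + sn v·cn u·dn u)/D = -0.4493116225254186/0.7317314991464738 = -0.614038924181229

sn(u+v)=-0.614038924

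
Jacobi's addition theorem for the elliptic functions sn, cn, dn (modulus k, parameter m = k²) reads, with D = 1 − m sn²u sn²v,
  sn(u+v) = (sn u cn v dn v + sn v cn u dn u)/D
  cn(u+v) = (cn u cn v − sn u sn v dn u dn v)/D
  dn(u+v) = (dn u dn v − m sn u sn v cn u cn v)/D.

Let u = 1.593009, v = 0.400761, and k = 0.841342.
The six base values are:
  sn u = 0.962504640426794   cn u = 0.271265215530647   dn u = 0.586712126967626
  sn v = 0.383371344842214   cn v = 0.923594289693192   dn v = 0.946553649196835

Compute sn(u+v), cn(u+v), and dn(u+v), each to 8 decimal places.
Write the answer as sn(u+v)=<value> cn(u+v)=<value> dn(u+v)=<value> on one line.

m = k² = 0.707856360964
D = 1 − m·sn²u·sn²v = 0.9036192947672501
sn(u+v) = (sn u·cn v·dn v + sn v·cn u·dn u)/D = 0.9024672289561213/0.9036192947672501 = 0.9987250539936451
cn(u+v) = (cn u·cn v − sn u·sn v·dn u·dn v)/D = 0.04561502533071749/0.9036192947672501 = 0.05048035781757714
dn(u+v) = (dn u·dn v − m·sn u·sn v·cn u·cn v)/D = 0.4899145537125309/0.9036192947672501 = 0.5421692039441464

sn(u+v)=0.99872505 cn(u+v)=0.05048036 dn(u+v)=0.54216920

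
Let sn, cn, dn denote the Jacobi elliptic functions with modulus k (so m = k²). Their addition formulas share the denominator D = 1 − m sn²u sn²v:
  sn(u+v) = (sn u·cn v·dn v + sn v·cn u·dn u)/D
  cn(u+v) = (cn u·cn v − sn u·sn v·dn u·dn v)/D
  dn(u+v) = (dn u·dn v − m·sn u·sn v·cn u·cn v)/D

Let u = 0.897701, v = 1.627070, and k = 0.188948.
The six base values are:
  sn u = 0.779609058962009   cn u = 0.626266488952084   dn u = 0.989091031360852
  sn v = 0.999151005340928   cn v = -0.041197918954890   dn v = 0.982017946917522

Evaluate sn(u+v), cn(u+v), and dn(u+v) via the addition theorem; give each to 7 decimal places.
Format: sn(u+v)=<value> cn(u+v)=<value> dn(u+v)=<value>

m = k² = 0.035701346704
D = 1 − m·sn²u·sn²v = 0.9783378972322698
sn(u+v) = (sn u·cn v·dn v + sn v·cn u·dn u)/D = 0.5873679524482588/0.9783378972322698 = 0.600373300584522
cn(u+v) = (cn u·cn v − sn u·sn v·dn u·dn v)/D = -0.7823962740182237/0.9783378972322698 = -0.799719888426721
dn(u+v) = (dn u·dn v − m·sn u·sn v·cn u·cn v)/D = 0.9720226524436938/0.9783378972322698 = 0.9935449247070548

sn(u+v)=0.6003733 cn(u+v)=-0.7997199 dn(u+v)=0.9935449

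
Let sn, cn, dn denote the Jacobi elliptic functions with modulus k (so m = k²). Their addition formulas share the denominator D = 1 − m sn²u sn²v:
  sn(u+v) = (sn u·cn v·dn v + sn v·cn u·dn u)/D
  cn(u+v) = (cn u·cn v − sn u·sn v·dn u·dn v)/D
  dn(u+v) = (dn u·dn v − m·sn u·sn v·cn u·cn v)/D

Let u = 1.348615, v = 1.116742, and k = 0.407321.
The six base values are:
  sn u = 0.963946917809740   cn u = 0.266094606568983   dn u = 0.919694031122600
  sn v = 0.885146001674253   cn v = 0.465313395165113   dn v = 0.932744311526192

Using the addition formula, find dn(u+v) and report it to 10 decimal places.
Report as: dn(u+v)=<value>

dn(u+v)=0.9557512733

m = k² = 0.165910397041
D = 1 − m·sn²u·sn²v = 0.8792159286541087
dn(u+v) = (dn u·dn v − m·sn u·sn v·cn u·cn v)/D = 0.8403117433066731/0.8792159286541087 = 0.9557512732884746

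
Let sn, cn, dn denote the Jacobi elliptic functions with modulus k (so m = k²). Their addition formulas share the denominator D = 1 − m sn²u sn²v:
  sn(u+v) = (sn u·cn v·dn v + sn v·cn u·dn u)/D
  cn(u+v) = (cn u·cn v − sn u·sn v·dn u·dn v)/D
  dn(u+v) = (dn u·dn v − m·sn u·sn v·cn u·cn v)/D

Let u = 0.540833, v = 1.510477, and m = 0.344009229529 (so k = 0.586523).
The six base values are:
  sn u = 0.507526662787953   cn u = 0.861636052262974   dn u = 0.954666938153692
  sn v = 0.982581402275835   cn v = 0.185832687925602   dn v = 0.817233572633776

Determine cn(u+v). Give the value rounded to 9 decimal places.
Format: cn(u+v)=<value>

cn(u+v)=-0.250366966

m = k² = 0.344009229529
D = 1 − m·sn²u·sn²v = 0.9144490375680269
cn(u+v) = (cn u·cn v − sn u·sn v·dn u·dn v)/D = -0.228947831288879/0.9144490375680269 = -0.250366966209254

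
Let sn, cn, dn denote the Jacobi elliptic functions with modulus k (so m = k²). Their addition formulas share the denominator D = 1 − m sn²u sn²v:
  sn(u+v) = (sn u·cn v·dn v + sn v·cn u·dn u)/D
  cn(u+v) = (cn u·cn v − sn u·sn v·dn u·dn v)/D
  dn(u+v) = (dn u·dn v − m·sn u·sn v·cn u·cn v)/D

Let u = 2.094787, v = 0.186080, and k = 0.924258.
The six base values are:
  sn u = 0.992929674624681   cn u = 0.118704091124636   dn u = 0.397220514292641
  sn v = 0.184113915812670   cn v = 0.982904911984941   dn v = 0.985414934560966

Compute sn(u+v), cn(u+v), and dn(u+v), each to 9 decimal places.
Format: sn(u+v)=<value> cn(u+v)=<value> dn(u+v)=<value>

sn(u+v)=0.998920936 cn(u+v)=0.046443132 dn(u+v)=0.384174104

m = k² = 0.854252850564
D = 1 − m·sn²u·sn²v = 0.9714506222648966
sn(u+v) = (sn u·cn v·dn v + sn v·cn u·dn u)/D = 0.9704023644228269/0.9714506222648966 = 0.9989209355390336
cn(u+v) = (cn u·cn v − sn u·sn v·dn u·dn v)/D = 0.04511720981445929/0.9714506222648966 = 0.04644313234291867
dn(u+v) = (dn u·dn v − m·sn u·sn v·cn u·cn v)/D = 0.3732061728442907/0.9714506222648966 = 0.3841741044688161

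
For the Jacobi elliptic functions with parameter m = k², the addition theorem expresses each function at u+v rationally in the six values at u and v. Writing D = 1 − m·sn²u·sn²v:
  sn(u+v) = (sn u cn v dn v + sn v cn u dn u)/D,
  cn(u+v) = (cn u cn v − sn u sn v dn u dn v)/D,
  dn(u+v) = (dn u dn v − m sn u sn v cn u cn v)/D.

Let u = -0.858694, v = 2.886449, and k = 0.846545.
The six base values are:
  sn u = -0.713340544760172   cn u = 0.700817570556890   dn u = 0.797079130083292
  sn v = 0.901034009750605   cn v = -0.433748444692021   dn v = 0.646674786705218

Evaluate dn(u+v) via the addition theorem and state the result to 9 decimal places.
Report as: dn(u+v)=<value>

m = k² = 0.716638437025
D = 1 − m·sn²u·sn²v = 0.7039423525582222
dn(u+v) = (dn u·dn v − m·sn u·sn v·cn u·cn v)/D = 0.375433868471826/0.7039423525582222 = 0.533330417053965

dn(u+v)=0.533330417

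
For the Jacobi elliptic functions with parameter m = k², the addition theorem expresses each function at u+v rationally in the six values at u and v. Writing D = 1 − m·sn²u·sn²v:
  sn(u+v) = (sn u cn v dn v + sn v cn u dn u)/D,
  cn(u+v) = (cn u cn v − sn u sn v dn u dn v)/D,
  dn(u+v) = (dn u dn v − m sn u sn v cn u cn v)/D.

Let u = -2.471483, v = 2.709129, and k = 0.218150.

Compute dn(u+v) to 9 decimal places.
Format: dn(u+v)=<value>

sn u = -0.6487737832794671, cn u = -0.7609813257427853, dn u = 0.9899339669226463
sn v = 0.4529606085109994, cn v = -0.8915305306815606, dn v = 0.9951059845707162
m = k² = 0.0475894225
D = 1 − m·sn²u·sn²v = 0.9958902264826906
dn(u+v) = (dn u·dn v − m·sn u·sn v·cn u·cn v)/D = 0.9945772083846111/0.9958902264826906 = 0.9986815634262052

dn(u+v)=0.998681563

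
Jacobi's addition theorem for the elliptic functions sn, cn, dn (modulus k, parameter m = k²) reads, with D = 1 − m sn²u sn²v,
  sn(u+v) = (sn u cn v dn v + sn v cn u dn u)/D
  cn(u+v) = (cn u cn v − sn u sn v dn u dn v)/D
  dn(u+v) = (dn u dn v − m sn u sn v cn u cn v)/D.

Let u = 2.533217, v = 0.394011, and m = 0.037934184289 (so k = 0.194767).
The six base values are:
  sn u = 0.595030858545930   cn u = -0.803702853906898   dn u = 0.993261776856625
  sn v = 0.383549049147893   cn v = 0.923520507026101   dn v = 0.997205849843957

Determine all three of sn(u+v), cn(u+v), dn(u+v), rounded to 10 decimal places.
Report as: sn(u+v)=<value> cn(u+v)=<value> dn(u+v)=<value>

sn(u+v)=0.2422841199 cn(u+v)=-0.9702053418 dn(u+v)=0.9988859809

m = k² = 0.037934184289
D = 1 − m·sn²u·sn²v = 0.998024161022243
sn(u+v) = (sn u·cn v·dn v + sn v·cn u·dn u)/D = 0.2418054054955543/0.998024161022243 = 0.2422841199033509
cn(u+v) = (cn u·cn v − sn u·sn v·dn u·dn v)/D = -0.9682883722617361/0.998024161022243 = -0.9702053417924778
dn(u+v) = (dn u·dn v − m·sn u·sn v·cn u·cn v)/D = 0.9969123430685129/0.998024161022243 = 0.9988859809239575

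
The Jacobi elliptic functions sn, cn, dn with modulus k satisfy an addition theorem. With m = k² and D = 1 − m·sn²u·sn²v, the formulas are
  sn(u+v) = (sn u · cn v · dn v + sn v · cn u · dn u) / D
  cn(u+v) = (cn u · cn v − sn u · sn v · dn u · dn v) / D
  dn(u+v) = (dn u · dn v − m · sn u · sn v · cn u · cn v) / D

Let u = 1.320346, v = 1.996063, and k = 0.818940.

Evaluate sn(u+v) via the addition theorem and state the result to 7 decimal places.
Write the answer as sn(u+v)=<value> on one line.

sn(u+v)=0.6519079

sn u = 0.9078801156467887, cn u = 0.4192298839696111, dn u = 0.668736666097124
sn v = 0.9997597789358487, cn v = 0.02191767373931082, dn v = 0.5741597794385543
m = k² = 0.6706627236
D = 1 − m·sn²u·sn²v = 0.4474742808981818
sn(u+v) = (sn u·cn v·dn v + sn v·cn u·dn u)/D = 0.2917120352704844/0.4474742808981818 = 0.6519079368873504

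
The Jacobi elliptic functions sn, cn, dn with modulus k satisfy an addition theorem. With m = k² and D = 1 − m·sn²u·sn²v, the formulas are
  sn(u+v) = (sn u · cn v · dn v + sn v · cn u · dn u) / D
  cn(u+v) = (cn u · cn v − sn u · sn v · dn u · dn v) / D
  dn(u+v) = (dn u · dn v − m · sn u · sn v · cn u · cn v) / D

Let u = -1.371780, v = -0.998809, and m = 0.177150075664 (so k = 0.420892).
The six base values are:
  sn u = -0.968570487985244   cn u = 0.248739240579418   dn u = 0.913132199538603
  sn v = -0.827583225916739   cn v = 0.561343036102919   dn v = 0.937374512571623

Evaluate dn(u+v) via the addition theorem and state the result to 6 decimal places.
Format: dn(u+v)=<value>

dn(u+v)=0.943513

m = k² = 0.177150075664
D = 1 − m·sn²u·sn²v = 0.8861777502674441
dn(u+v) = (dn u·dn v − m·sn u·sn v·cn u·cn v)/D = 0.8361198554564912/0.8861777502674441 = 0.9435125799583146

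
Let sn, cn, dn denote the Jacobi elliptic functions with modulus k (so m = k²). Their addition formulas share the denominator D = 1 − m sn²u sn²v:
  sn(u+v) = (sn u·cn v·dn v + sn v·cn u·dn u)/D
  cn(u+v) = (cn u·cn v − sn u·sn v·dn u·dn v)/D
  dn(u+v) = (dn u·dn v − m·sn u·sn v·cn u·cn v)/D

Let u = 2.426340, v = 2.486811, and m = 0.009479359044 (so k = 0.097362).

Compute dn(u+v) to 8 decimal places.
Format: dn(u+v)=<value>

sn u = 0.661037512009783, cn u = -0.750352855472621, dn u = 0.9979267502497715
sn v = 0.6145744856190423, cn v = -0.7888587970138189, dn v = 0.9982082092638034
m = k² = 0.009479359044
D = 1 − m·sn²u·sn²v = 0.9984354831817327
dn(u+v) = (dn u·dn v − m·sn u·sn v·cn u·cn v)/D = 0.9938591490410232/0.9984354831817327 = 0.9954164948884568

dn(u+v)=0.99541649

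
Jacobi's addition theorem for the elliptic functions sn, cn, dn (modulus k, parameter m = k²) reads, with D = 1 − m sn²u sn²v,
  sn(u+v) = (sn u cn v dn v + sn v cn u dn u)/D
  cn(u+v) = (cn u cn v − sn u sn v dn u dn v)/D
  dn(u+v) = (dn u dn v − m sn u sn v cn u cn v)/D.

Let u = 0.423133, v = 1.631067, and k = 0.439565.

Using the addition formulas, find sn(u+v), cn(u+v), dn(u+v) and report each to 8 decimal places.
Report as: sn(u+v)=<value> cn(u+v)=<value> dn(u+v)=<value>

sn(u+v)=0.93616091 cn(u+v)=-0.35157182 dn(u+v)=0.91140815

sn u = 0.4084750143306701, cn u = 0.9127695013898957, dn u = 0.9837486079295011
sn v = 0.9997447847579282, cn v = 0.02259126710310589, dn v = 0.8982656746393838
m = k² = 0.193217389225
D = 1 − m·sn²u·sn²v = 0.9677777771065723
sn(u+v) = (sn u·cn v·dn v + sn v·cn u·dn u)/D = 0.905995726508173/0.9677777771065723 = 0.9361609120813736
cn(u+v) = (cn u·cn v − sn u·sn v·dn u·dn v)/D = -0.3402433973059081/0.9677777771065723 = -0.3515718229479869
dn(u+v) = (dn u·dn v − m·sn u·sn v·cn u·cn v)/D = 0.8820405507388838/0.9677777771065723 = 0.9114081472050095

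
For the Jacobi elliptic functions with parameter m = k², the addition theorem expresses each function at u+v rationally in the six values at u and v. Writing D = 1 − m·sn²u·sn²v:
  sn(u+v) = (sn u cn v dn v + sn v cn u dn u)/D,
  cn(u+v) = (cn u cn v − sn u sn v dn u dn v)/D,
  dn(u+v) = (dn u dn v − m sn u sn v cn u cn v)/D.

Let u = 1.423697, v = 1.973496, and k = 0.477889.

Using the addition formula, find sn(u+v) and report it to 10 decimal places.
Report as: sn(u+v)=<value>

sn u = 0.9757693140773343, cn u = 0.2188018411829494, dn u = 0.8846216836597855
sn v = 0.9654128885789611, cn v = -0.2607258225907562, dn v = 0.8872129202952932
m = k² = 0.228377896321
D = 1 − m·sn²u·sn²v = 0.7973369539654575
sn(u+v) = (sn u·cn v·dn v + sn v·cn u·dn u)/D = -0.03885201201432581/0.7973369539654575 = -0.04872721855057651

sn(u+v)=-0.0487272186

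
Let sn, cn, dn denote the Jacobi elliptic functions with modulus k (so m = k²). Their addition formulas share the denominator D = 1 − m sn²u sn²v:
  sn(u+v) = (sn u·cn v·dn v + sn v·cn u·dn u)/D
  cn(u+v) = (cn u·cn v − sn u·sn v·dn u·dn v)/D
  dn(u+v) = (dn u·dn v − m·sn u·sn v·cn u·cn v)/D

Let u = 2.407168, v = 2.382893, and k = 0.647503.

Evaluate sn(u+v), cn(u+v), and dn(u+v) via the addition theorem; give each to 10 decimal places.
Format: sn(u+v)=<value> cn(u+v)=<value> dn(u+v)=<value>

sn(u+v)=-0.8983821873 cn(u+v)=-0.4392145780 dn(u+v)=0.8133997204

sn u = 0.8863201828825728, cn u = -0.4630729245108191, dn u = 0.8189289071350675
sn v = 0.8953277353892638, cn v = -0.4454079548489592, dn v = 0.8148104981496782
m = k² = 0.419260135009
D = 1 − m·sn²u·sn²v = 0.7359848040770992
sn(u+v) = (sn u·cn v·dn v + sn v·cn u·dn u)/D = -0.6611956381196119/0.7359848040770992 = -0.8983821873180242
cn(u+v) = (cn u·cn v − sn u·sn v·dn u·dn v)/D = -0.3232552551220247/0.7359848040770992 = -0.4392145779794683
dn(u+v) = (dn u·dn v − m·sn u·sn v·cn u·cn v)/D = 0.598649833860889/0.7359848040770992 = 0.8133997204080542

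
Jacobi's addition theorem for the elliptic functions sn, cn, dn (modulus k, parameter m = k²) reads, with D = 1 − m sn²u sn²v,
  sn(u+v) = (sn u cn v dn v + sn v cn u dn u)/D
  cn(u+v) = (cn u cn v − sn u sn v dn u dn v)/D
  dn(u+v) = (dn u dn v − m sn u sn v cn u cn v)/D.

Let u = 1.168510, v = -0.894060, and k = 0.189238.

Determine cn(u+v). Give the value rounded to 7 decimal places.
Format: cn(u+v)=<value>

cn(u+v)=0.9626073

sn u = 0.9173113901941828, cn u = 0.3981705833182755, dn u = 0.9848179790637862
sn v = -0.7773415825493765, cn v = 0.6290787423205706, dn v = 0.9891212438113849
m = k² = 0.035811020644
D = 1 − m·sn²u·sn²v = 0.9817915041471492
cn(u+v) = (cn u·cn v − sn u·sn v·dn u·dn v)/D = 0.9450796988188153/0.9817915041471492 = 0.9626073304023707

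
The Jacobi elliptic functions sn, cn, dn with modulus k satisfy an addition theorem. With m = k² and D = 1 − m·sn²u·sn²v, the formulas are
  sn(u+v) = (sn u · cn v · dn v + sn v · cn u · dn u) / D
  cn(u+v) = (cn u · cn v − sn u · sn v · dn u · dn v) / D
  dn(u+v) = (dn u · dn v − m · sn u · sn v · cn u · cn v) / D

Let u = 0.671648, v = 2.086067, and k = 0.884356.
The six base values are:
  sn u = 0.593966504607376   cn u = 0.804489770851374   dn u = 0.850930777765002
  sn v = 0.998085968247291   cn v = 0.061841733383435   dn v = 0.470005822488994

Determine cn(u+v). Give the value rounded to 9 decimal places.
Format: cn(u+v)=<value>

cn(u+v)=-0.258359887

m = k² = 0.782085534736
D = 1 − m·sn²u·sn²v = 0.7251384047981225
cn(u+v) = (cn u·cn v − sn u·sn v·dn u·dn v)/D = -0.1873466765441723/0.7251384047981225 = -0.2583598873050026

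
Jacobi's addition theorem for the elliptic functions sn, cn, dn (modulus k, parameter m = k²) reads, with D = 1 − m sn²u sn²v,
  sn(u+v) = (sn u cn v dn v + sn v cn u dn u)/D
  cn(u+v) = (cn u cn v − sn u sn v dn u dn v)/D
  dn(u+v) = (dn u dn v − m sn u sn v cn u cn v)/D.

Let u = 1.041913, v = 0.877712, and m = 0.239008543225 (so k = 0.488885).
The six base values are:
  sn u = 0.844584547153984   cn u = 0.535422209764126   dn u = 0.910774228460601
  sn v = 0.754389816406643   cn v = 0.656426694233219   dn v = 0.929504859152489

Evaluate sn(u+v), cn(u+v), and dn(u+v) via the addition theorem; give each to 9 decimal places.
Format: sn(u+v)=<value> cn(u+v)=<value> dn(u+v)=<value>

sn(u+v)=0.978104278 cn(u+v)=-0.208115404 dn(u+v)=0.878261578

m = k² = 0.239008543225
D = 1 − m·sn²u·sn²v = 0.9029732864287727
sn(u+v) = (sn u·cn v·dn v + sn v·cn u·dn u)/D = 0.8832020343420063/0.9029732864287727 = 0.9781042779626836
cn(u+v) = (cn u·cn v − sn u·sn v·dn u·dn v)/D = -0.1879226504126631/0.9029732864287727 = -0.208115404117757
dn(u+v) = (dn u·dn v − m·sn u·sn v·cn u·cn v)/D = 0.7930467437034041/0.9029732864287727 = 0.8782615783019183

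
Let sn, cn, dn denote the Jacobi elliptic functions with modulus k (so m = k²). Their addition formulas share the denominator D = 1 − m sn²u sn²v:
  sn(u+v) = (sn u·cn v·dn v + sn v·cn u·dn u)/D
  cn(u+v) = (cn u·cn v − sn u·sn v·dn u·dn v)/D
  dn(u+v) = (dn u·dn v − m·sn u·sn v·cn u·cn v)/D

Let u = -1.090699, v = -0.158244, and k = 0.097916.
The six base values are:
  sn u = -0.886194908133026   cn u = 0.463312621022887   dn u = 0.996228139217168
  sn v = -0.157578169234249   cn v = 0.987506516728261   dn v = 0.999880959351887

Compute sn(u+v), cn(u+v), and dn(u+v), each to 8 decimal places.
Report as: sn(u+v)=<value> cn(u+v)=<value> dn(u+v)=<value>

sn(u+v)=-0.94792888 cn(u+v)=0.31848209 dn(u+v)=0.99568315

m = k² = 0.009587543056
D = 1 − m·sn²u·sn²v = 0.9998130360267077
sn(u+v) = (sn u·cn v·dn v + sn v·cn u·dn u)/D = -0.9477516503973818/0.9998130360267077 = -0.9479288789469882
cn(u+v) = (cn u·cn v − sn u·sn v·dn u·dn v)/D = 0.3184225434512791/0.9998130360267077 = 0.3184820881278979
dn(u+v) = (dn u·dn v − m·sn u·sn v·cn u·cn v)/D = 0.9954969902604038/0.9998130360267077 = 0.9956831471377329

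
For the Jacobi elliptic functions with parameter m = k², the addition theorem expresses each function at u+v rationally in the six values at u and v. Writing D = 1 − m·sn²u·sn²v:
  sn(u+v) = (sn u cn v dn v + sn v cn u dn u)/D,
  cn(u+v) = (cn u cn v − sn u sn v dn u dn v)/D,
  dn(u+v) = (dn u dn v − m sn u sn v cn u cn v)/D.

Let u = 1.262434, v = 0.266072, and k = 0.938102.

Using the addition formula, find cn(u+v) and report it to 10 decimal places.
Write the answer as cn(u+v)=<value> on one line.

sn u = 0.8665529738488487, cn u = 0.4990851064835701, dn u = 0.5823822423167071
sn v = 0.2603223486961998, cn v = 0.9655217629703093, dn v = 0.9697226435261276
m = k² = 0.880035362404
D = 1 − m·sn²u·sn²v = 0.9552169915296529
cn(u+v) = (cn u·cn v − sn u·sn v·dn u·dn v)/D = 0.3544796428344553/0.9552169915296529 = 0.3710985524522583

cn(u+v)=0.3710985525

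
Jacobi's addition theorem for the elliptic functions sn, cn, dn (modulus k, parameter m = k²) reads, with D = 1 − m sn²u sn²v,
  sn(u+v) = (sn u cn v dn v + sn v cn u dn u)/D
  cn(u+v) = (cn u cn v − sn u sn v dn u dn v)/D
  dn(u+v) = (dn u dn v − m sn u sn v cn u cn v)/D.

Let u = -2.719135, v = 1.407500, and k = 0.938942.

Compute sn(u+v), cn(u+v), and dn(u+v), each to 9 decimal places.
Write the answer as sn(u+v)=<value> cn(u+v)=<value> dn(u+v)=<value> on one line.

sn(u+v)=-0.880080527 cn(u+v)=0.474824458 dn(u+v)=0.563164852

sn u = -0.9970905631418249, cn u = -0.07622603815966308, dn u = 0.3514405316729558
sn v = 0.9037145355030763, cn v = 0.4281355373248746, dn v = 0.5291384020907959
m = k² = 0.881612079364
D = 1 − m·sn²u·sn²v = 0.2841710158994908
sn(u+v) = (sn u·cn v·dn v + sn v·cn u·dn u)/D = -0.2500933775102135/0.2841710158994908 = -0.8800805272789315
cn(u+v) = (cn u·cn v − sn u·sn v·dn u·dn v)/D = 0.1349313484809312/0.2841710158994908 = 0.4748244575676762
dn(u+v) = (dn u·dn v − m·sn u·sn v·cn u·cn v)/D = 0.160035128204821/0.2841710158994908 = 0.5631648523276007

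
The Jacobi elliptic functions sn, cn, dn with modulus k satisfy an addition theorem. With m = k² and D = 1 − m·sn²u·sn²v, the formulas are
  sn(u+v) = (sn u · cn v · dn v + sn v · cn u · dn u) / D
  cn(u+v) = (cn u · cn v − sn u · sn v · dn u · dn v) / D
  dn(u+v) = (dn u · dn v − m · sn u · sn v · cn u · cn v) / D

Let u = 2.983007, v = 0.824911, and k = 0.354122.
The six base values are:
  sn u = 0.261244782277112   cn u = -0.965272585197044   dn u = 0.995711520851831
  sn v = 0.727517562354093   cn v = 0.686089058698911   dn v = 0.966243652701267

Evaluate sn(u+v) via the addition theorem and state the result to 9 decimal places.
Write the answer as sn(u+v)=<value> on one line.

sn(u+v)=-0.528448182

m = k² = 0.125402390884
D = 1 − m·sn²u·sn²v = 0.9954701060939957
sn(u+v) = (sn u·cn v·dn v + sn v·cn u·dn u)/D = -0.526054367842243/0.9954701060939957 = -0.5284481820417128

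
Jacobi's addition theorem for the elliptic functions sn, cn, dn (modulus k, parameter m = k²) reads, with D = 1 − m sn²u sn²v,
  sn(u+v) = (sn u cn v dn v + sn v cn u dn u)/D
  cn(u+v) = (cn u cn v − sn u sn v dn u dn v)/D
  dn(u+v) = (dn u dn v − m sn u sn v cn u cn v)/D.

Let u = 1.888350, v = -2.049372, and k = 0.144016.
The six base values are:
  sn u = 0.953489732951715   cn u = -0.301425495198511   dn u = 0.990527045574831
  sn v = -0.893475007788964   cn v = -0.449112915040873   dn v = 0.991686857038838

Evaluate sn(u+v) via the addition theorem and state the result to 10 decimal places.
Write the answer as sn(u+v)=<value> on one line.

m = k² = 0.020740608256
D = 1 − m·sn²u·sn²v = 0.98494716335652
sn(u+v) = (sn u·cn v·dn v + sn v·cn u·dn u)/D = -0.157899734408454/0.98494716335652 = -0.1603128982780767

sn(u+v)=-0.1603128983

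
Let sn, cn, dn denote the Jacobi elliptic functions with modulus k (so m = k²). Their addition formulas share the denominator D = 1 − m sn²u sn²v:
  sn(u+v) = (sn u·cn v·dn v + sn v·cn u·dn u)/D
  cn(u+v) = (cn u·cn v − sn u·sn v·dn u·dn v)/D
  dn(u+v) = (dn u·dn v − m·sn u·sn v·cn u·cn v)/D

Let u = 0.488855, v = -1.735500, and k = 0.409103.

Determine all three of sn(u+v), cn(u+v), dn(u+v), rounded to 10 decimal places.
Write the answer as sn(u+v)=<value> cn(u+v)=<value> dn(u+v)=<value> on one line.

sn(u+v)=-0.9345840697 cn(u+v)=0.3557423460 dn(u+v)=0.9240212376

sn u = 0.4668748100131677, cn u = 0.8843234203475381, dn u = 0.981590058923212
sn v = -0.9964792887031601, cn v = -0.08383929380454083, dn v = 0.9131326028490436
m = k² = 0.167365264609
D = 1 − m·sn²u·sn²v = 0.9637754694099254
sn(u+v) = (sn u·cn v·dn v + sn v·cn u·dn u)/D = -0.9007292004519543/0.9637754694099254 = -0.9345840696728135
cn(u+v) = (cn u·cn v − sn u·sn v·dn u·dn v)/D = 0.3428557464729229/0.9637754694099254 = 0.355742345966574
dn(u+v) = (dn u·dn v − m·sn u·sn v·cn u·cn v)/D = 0.8905490020327225/0.9637754694099254 = 0.9240212376207956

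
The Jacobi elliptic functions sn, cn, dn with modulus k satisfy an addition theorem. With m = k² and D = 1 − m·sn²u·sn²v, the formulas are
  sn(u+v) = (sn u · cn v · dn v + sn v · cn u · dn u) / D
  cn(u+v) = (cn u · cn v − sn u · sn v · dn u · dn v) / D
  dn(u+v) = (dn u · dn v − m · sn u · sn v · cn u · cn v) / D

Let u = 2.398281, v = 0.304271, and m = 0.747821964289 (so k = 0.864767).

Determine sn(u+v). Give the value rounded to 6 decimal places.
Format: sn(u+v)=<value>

sn(u+v)=0.959234

sn u = 0.9922864482509184, cn u = -0.123966143029367, dn u = 0.5134883328592126
sn v = 0.2963182423575637, cn v = 0.9550892624493923, dn v = 0.9666115381955781
m = k² = 0.747821964289
D = 1 − m·sn²u·sn²v = 0.9353469354899711
sn(u+v) = (sn u·cn v·dn v + sn v·cn u·dn u)/D = 0.8972169602602072/0.9353469354899711 = 0.9592344040665617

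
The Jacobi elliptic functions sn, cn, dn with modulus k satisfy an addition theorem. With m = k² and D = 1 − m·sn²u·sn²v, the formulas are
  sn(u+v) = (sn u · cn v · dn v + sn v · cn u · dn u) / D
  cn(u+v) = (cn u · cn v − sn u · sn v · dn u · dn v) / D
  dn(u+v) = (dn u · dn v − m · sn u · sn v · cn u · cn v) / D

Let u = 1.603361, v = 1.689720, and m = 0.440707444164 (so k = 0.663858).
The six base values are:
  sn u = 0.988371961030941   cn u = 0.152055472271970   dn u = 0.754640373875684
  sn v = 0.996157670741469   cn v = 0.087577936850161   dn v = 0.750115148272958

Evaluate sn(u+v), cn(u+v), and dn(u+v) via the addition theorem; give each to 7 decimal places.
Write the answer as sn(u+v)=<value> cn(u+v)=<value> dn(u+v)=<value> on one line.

sn(u+v)=0.3129206 cn(u+v)=-0.9497793 dn(u+v)=0.9781852

m = k² = 0.440707444164
D = 1 − m·sn²u·sn²v = 0.572784121028639
sn(u+v) = (sn u·cn v·dn v + sn v·cn u·dn u)/D = 0.1792359520037919/0.572784121028639 = 0.3129206020619245
cn(u+v) = (cn u·cn v − sn u·sn v·dn u·dn v)/D = -0.54401849491708/0.572784121028639 = -0.9497792884692752
dn(u+v) = (dn u·dn v − m·sn u·sn v·cn u·cn v)/D = 0.5602889349526803/0.572784121028639 = 0.9781851737553075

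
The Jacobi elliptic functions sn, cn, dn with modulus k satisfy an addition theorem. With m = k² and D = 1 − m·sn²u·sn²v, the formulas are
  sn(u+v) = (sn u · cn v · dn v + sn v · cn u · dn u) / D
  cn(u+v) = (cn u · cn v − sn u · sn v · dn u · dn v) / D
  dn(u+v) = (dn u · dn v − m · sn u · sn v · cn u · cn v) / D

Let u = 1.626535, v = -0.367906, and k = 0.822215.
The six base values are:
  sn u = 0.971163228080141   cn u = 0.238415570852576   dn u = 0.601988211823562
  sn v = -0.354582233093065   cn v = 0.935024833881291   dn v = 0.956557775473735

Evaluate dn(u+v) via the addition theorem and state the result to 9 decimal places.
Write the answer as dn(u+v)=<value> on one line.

m = k² = 0.676037506225
D = 1 − m·sn²u·sn²v = 0.9198341885986222
dn(u+v) = (dn u·dn v − m·sn u·sn v·cn u·cn v)/D = 0.6277329670060523/0.9198341885986222 = 0.6824414386710398

dn(u+v)=0.682441439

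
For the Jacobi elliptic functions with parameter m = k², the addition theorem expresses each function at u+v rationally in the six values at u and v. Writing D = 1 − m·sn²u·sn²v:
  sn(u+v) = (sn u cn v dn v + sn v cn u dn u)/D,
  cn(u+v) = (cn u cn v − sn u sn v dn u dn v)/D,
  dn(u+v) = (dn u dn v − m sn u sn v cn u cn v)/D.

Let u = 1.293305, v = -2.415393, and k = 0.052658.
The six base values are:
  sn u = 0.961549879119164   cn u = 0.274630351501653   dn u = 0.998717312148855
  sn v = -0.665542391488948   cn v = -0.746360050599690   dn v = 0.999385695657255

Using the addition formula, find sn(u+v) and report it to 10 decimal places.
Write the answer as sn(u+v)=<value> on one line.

sn(u+v)=-0.9007881782

m = k² = 0.002772864964
D = 1 − m·sn²u·sn²v = 0.9988644041377848
sn(u+v) = (sn u·cn v·dn v + sn v·cn u·dn u)/D = -0.8997652469075206/0.9988644041377848 = -0.9007881782354572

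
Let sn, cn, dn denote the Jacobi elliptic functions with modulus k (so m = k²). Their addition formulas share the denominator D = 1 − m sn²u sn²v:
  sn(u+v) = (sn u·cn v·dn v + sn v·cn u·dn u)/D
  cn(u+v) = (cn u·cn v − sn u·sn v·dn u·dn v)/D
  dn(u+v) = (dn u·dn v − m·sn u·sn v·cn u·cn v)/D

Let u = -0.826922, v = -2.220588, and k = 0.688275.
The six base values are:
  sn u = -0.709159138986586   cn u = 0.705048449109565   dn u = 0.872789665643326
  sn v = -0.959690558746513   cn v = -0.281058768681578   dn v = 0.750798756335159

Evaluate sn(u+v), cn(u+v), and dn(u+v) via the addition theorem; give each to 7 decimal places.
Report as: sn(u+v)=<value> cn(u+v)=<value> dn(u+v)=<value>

m = k² = 0.473722475625
D = 1 − m·sn²u·sn²v = 0.7805811962820016
sn(u+v) = (sn u·cn v·dn v + sn v·cn u·dn u)/D = -0.4409084724577843/0.7805811962820016 = -0.5648463920958925
cn(u+v) = (cn u·cn v − sn u·sn v·dn u·dn v)/D = -0.6441325352006246/0.7805811962820016 = -0.8251960696320925
dn(u+v) = (dn u·dn v − m·sn u·sn v·cn u·cn v)/D = 0.7191767665680196/0.7805811962820016 = 0.9213349873063067

sn(u+v)=-0.5648464 cn(u+v)=-0.8251961 dn(u+v)=0.9213350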